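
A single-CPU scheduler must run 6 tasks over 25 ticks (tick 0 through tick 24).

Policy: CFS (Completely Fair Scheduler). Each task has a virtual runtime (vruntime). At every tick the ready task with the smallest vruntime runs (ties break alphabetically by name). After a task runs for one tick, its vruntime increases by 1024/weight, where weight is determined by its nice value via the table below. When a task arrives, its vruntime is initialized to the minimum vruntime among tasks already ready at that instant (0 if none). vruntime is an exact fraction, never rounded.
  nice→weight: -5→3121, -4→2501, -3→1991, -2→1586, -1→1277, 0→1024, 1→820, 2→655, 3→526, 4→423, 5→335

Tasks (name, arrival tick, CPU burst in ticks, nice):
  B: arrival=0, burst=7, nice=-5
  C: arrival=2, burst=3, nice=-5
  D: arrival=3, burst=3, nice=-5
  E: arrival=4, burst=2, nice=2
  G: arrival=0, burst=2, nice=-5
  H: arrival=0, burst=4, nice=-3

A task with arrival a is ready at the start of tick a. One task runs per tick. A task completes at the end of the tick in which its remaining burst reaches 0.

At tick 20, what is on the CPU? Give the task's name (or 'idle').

t=0: vr[B=0 G=0 H=0] → run B
t=1: vr[B=1024/3121 G=0 H=0] → run G
t=2: vr[B=1024/3121 C=0 G=1024/3121 H=0] → run C
t=3: vr[B=1024/3121 C=1024/3121 D=0 G=1024/3121 H=0] → run D
t=4: vr[B=1024/3121 C=1024/3121 D=1024/3121 E=0 G=1024/3121 H=0] → run E
t=5: vr[B=1024/3121 C=1024/3121 D=1024/3121 E=1024/655 G=1024/3121 H=0] → run H
t=6: vr[B=1024/3121 C=1024/3121 D=1024/3121 E=1024/655 G=1024/3121 H=1024/1991] → run B
t=7: vr[B=2048/3121 C=1024/3121 D=1024/3121 E=1024/655 G=1024/3121 H=1024/1991] → run C
t=8: vr[B=2048/3121 C=2048/3121 D=1024/3121 E=1024/655 G=1024/3121 H=1024/1991] → run D
t=9: vr[B=2048/3121 C=2048/3121 D=2048/3121 E=1024/655 G=1024/3121 H=1024/1991] → run G
t=10: vr[B=2048/3121 C=2048/3121 D=2048/3121 E=1024/655 H=1024/1991] → run H
t=11: vr[B=2048/3121 C=2048/3121 D=2048/3121 E=1024/655 H=2048/1991] → run B
t=12: vr[B=3072/3121 C=2048/3121 D=2048/3121 E=1024/655 H=2048/1991] → run C
t=13: vr[B=3072/3121 D=2048/3121 E=1024/655 H=2048/1991] → run D
t=14: vr[B=3072/3121 E=1024/655 H=2048/1991] → run B
t=15: vr[B=4096/3121 E=1024/655 H=2048/1991] → run H
t=16: vr[B=4096/3121 E=1024/655 H=3072/1991] → run B
t=17: vr[B=5120/3121 E=1024/655 H=3072/1991] → run H
t=18: vr[B=5120/3121 E=1024/655] → run E
t=19: vr[B=5120/3121] → run B
t=20: vr[B=6144/3121] → run B
t=21: (idle)
t=22: (idle)
t=23: (idle)
t=24: (idle)

running at tick 20 = B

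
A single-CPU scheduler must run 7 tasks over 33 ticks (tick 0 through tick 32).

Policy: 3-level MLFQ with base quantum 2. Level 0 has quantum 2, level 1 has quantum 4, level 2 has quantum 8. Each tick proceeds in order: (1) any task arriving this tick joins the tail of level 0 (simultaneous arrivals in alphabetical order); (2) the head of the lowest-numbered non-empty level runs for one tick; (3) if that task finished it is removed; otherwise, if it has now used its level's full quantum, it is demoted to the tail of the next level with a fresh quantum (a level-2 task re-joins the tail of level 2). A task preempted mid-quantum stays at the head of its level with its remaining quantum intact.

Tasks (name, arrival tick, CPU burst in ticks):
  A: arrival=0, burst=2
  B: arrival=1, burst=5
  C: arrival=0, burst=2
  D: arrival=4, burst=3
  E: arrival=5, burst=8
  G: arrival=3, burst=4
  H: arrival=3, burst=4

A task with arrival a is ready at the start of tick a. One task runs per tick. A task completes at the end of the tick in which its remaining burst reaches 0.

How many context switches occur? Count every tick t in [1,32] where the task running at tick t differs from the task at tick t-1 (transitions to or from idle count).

t=0: L0/L1/L2 = AC/-/- → run A
t=1: L0/L1/L2 = ACB/-/- → run A
t=2: L0/L1/L2 = CB/-/- → run C
t=3: L0/L1/L2 = CBGH/-/- → run C
t=4: L0/L1/L2 = BGHD/-/- → run B
t=5: L0/L1/L2 = BGHDE/-/- → run B
t=6: L0/L1/L2 = GHDE/B/- → run G
t=7: L0/L1/L2 = GHDE/B/- → run G
t=8: L0/L1/L2 = HDE/BG/- → run H
t=9: L0/L1/L2 = HDE/BG/- → run H
t=10: L0/L1/L2 = DE/BGH/- → run D
t=11: L0/L1/L2 = DE/BGH/- → run D
t=12: L0/L1/L2 = E/BGHD/- → run E
t=13: L0/L1/L2 = E/BGHD/- → run E
t=14: L0/L1/L2 = -/BGHDE/- → run B
t=15: L0/L1/L2 = -/BGHDE/- → run B
t=16: L0/L1/L2 = -/BGHDE/- → run B
t=17: L0/L1/L2 = -/GHDE/- → run G
t=18: L0/L1/L2 = -/GHDE/- → run G
t=19: L0/L1/L2 = -/HDE/- → run H
t=20: L0/L1/L2 = -/HDE/- → run H
t=21: L0/L1/L2 = -/DE/- → run D
t=22: L0/L1/L2 = -/E/- → run E
t=23: L0/L1/L2 = -/E/- → run E
t=24: L0/L1/L2 = -/E/- → run E
t=25: L0/L1/L2 = -/E/- → run E
t=26: L0/L1/L2 = -/-/E → run E
t=27: L0/L1/L2 = -/-/E → run E
t=28: (idle)
t=29: (idle)
t=30: (idle)
t=31: (idle)
t=32: (idle)

context switches = 12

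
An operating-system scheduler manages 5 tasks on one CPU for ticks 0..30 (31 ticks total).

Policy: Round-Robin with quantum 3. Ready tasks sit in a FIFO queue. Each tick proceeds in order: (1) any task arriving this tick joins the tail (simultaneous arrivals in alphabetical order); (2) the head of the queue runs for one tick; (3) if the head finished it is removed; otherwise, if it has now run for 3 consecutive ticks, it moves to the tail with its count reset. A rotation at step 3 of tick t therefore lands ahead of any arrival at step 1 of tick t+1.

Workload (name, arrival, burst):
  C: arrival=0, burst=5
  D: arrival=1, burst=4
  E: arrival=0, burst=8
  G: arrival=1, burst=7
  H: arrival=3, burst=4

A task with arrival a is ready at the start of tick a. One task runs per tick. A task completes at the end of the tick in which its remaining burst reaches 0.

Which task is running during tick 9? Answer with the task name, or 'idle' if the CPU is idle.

running at tick 9 = G

t=0: queue=[C,E] q_used=0 → run C
t=1: queue=[C,E,D,G] q_used=1 → run C
t=2: queue=[C,E,D,G] q_used=2 → run C
t=3: queue=[E,D,G,C,H] q_used=0 → run E
t=4: queue=[E,D,G,C,H] q_used=1 → run E
t=5: queue=[E,D,G,C,H] q_used=2 → run E
t=6: queue=[D,G,C,H,E] q_used=0 → run D
t=7: queue=[D,G,C,H,E] q_used=1 → run D
t=8: queue=[D,G,C,H,E] q_used=2 → run D
t=9: queue=[G,C,H,E,D] q_used=0 → run G
t=10: queue=[G,C,H,E,D] q_used=1 → run G
t=11: queue=[G,C,H,E,D] q_used=2 → run G
t=12: queue=[C,H,E,D,G] q_used=0 → run C
t=13: queue=[C,H,E,D,G] q_used=1 → run C
t=14: queue=[H,E,D,G] q_used=0 → run H
t=15: queue=[H,E,D,G] q_used=1 → run H
t=16: queue=[H,E,D,G] q_used=2 → run H
t=17: queue=[E,D,G,H] q_used=0 → run E
t=18: queue=[E,D,G,H] q_used=1 → run E
t=19: queue=[E,D,G,H] q_used=2 → run E
t=20: queue=[D,G,H,E] q_used=0 → run D
t=21: queue=[G,H,E] q_used=0 → run G
t=22: queue=[G,H,E] q_used=1 → run G
t=23: queue=[G,H,E] q_used=2 → run G
t=24: queue=[H,E,G] q_used=0 → run H
t=25: queue=[E,G] q_used=0 → run E
t=26: queue=[E,G] q_used=1 → run E
t=27: queue=[G] q_used=0 → run G
t=28: (idle)
t=29: (idle)
t=30: (idle)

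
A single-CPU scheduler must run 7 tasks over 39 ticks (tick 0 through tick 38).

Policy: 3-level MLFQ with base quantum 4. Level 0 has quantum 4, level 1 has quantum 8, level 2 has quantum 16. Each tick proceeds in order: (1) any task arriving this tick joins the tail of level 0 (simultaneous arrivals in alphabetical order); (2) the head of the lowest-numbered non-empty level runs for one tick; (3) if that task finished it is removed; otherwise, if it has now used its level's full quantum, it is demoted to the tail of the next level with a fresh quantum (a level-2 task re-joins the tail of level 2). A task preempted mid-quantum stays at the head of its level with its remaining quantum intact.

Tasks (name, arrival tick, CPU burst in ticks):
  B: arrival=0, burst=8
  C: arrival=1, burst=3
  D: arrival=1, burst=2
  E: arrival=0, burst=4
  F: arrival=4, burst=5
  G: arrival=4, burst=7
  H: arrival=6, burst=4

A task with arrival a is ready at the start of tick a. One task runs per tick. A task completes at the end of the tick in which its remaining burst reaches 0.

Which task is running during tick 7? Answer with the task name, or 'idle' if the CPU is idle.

t=0: L0/L1/L2 = BE/-/- → run B
t=1: L0/L1/L2 = BECD/-/- → run B
t=2: L0/L1/L2 = BECD/-/- → run B
t=3: L0/L1/L2 = BECD/-/- → run B
t=4: L0/L1/L2 = ECDFG/B/- → run E
t=5: L0/L1/L2 = ECDFG/B/- → run E
t=6: L0/L1/L2 = ECDFGH/B/- → run E
t=7: L0/L1/L2 = ECDFGH/B/- → run E
t=8: L0/L1/L2 = CDFGH/B/- → run C
t=9: L0/L1/L2 = CDFGH/B/- → run C
t=10: L0/L1/L2 = CDFGH/B/- → run C
t=11: L0/L1/L2 = DFGH/B/- → run D
t=12: L0/L1/L2 = DFGH/B/- → run D
t=13: L0/L1/L2 = FGH/B/- → run F
t=14: L0/L1/L2 = FGH/B/- → run F
t=15: L0/L1/L2 = FGH/B/- → run F
t=16: L0/L1/L2 = FGH/B/- → run F
t=17: L0/L1/L2 = GH/BF/- → run G
t=18: L0/L1/L2 = GH/BF/- → run G
t=19: L0/L1/L2 = GH/BF/- → run G
t=20: L0/L1/L2 = GH/BF/- → run G
t=21: L0/L1/L2 = H/BFG/- → run H
t=22: L0/L1/L2 = H/BFG/- → run H
t=23: L0/L1/L2 = H/BFG/- → run H
t=24: L0/L1/L2 = H/BFG/- → run H
t=25: L0/L1/L2 = -/BFG/- → run B
t=26: L0/L1/L2 = -/BFG/- → run B
t=27: L0/L1/L2 = -/BFG/- → run B
t=28: L0/L1/L2 = -/BFG/- → run B
t=29: L0/L1/L2 = -/FG/- → run F
t=30: L0/L1/L2 = -/G/- → run G
t=31: L0/L1/L2 = -/G/- → run G
t=32: L0/L1/L2 = -/G/- → run G
t=33: (idle)
t=34: (idle)
t=35: (idle)
t=36: (idle)
t=37: (idle)
t=38: (idle)

running at tick 7 = E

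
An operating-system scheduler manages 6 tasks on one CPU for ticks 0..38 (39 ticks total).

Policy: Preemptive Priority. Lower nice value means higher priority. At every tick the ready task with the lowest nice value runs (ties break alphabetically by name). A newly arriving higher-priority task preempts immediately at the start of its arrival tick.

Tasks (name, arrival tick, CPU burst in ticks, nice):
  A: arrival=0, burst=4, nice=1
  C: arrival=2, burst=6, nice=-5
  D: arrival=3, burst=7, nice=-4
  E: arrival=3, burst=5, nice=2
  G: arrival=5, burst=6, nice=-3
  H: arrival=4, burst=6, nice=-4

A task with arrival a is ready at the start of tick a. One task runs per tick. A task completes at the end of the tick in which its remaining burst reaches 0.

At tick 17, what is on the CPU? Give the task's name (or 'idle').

t=0: ready={A} → run A
t=1: ready={A} → run A
t=2: ready={A,C} → run C
t=3: ready={A,C,D,E} → run C
t=4: ready={A,C,D,E,H} → run C
t=5: ready={A,C,D,E,G,H} → run C
t=6: ready={A,C,D,E,G,H} → run C
t=7: ready={A,C,D,E,G,H} → run C
t=8: ready={A,D,E,G,H} → run D
t=9: ready={A,D,E,G,H} → run D
t=10: ready={A,D,E,G,H} → run D
t=11: ready={A,D,E,G,H} → run D
t=12: ready={A,D,E,G,H} → run D
t=13: ready={A,D,E,G,H} → run D
t=14: ready={A,D,E,G,H} → run D
t=15: ready={A,E,G,H} → run H
t=16: ready={A,E,G,H} → run H
t=17: ready={A,E,G,H} → run H
t=18: ready={A,E,G,H} → run H
t=19: ready={A,E,G,H} → run H
t=20: ready={A,E,G,H} → run H
t=21: ready={A,E,G} → run G
t=22: ready={A,E,G} → run G
t=23: ready={A,E,G} → run G
t=24: ready={A,E,G} → run G
t=25: ready={A,E,G} → run G
t=26: ready={A,E,G} → run G
t=27: ready={A,E} → run A
t=28: ready={A,E} → run A
t=29: ready={E} → run E
t=30: ready={E} → run E
t=31: ready={E} → run E
t=32: ready={E} → run E
t=33: ready={E} → run E
t=34: (idle)
t=35: (idle)
t=36: (idle)
t=37: (idle)
t=38: (idle)

running at tick 17 = H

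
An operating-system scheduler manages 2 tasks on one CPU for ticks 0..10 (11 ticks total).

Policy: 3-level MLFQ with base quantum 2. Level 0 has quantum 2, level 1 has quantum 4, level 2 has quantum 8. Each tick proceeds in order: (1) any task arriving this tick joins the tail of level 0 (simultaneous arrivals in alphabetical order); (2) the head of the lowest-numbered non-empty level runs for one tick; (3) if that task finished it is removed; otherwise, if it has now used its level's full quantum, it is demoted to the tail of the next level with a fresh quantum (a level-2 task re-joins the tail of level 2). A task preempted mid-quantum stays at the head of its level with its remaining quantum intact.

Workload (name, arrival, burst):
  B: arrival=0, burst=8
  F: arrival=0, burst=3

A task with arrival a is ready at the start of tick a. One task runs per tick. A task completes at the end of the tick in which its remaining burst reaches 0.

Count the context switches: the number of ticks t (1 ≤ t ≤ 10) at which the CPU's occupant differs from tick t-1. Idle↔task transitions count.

t=0: L0/L1/L2 = BF/-/- → run B
t=1: L0/L1/L2 = BF/-/- → run B
t=2: L0/L1/L2 = F/B/- → run F
t=3: L0/L1/L2 = F/B/- → run F
t=4: L0/L1/L2 = -/BF/- → run B
t=5: L0/L1/L2 = -/BF/- → run B
t=6: L0/L1/L2 = -/BF/- → run B
t=7: L0/L1/L2 = -/BF/- → run B
t=8: L0/L1/L2 = -/F/B → run F
t=9: L0/L1/L2 = -/-/B → run B
t=10: L0/L1/L2 = -/-/B → run B

context switches = 4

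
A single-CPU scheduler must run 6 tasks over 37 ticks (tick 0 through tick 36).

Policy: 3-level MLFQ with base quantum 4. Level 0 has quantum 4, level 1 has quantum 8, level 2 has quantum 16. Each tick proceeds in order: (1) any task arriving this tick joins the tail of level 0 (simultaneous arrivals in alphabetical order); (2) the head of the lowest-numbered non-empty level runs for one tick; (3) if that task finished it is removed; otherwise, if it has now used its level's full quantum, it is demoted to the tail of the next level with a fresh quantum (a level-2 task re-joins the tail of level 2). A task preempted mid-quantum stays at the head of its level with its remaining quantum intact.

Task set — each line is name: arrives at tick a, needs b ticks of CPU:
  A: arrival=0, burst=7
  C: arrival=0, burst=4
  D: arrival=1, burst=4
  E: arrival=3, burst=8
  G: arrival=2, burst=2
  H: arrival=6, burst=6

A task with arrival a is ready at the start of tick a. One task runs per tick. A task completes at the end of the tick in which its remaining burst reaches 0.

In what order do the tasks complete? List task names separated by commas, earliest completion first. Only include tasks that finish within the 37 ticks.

t=0: L0/L1/L2 = AC/-/- → run A
t=1: L0/L1/L2 = ACD/-/- → run A
t=2: L0/L1/L2 = ACDG/-/- → run A
t=3: L0/L1/L2 = ACDGE/-/- → run A
t=4: L0/L1/L2 = CDGE/A/- → run C
t=5: L0/L1/L2 = CDGE/A/- → run C
t=6: L0/L1/L2 = CDGEH/A/- → run C
t=7: L0/L1/L2 = CDGEH/A/- → run C
t=8: L0/L1/L2 = DGEH/A/- → run D
t=9: L0/L1/L2 = DGEH/A/- → run D
t=10: L0/L1/L2 = DGEH/A/- → run D
t=11: L0/L1/L2 = DGEH/A/- → run D
t=12: L0/L1/L2 = GEH/A/- → run G
t=13: L0/L1/L2 = GEH/A/- → run G
t=14: L0/L1/L2 = EH/A/- → run E
t=15: L0/L1/L2 = EH/A/- → run E
t=16: L0/L1/L2 = EH/A/- → run E
t=17: L0/L1/L2 = EH/A/- → run E
t=18: L0/L1/L2 = H/AE/- → run H
t=19: L0/L1/L2 = H/AE/- → run H
t=20: L0/L1/L2 = H/AE/- → run H
t=21: L0/L1/L2 = H/AE/- → run H
t=22: L0/L1/L2 = -/AEH/- → run A
t=23: L0/L1/L2 = -/AEH/- → run A
t=24: L0/L1/L2 = -/AEH/- → run A
t=25: L0/L1/L2 = -/EH/- → run E
t=26: L0/L1/L2 = -/EH/- → run E
t=27: L0/L1/L2 = -/EH/- → run E
t=28: L0/L1/L2 = -/EH/- → run E
t=29: L0/L1/L2 = -/H/- → run H
t=30: L0/L1/L2 = -/H/- → run H
t=31: (idle)
t=32: (idle)
t=33: (idle)
t=34: (idle)
t=35: (idle)
t=36: (idle)

completion order = C, D, G, A, E, H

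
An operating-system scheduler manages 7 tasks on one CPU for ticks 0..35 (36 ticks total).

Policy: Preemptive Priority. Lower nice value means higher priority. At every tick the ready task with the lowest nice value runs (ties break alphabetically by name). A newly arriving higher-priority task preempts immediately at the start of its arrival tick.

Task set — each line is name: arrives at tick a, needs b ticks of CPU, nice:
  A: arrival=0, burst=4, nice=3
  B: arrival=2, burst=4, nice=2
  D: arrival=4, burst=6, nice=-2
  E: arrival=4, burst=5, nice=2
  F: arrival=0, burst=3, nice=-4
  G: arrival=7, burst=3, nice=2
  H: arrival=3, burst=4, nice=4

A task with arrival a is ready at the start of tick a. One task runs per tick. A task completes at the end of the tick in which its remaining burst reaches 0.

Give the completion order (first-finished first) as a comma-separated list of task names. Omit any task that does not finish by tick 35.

completion order = F, D, B, E, G, A, H

t=0: ready={A,F} → run F
t=1: ready={A,F} → run F
t=2: ready={A,B,F} → run F
t=3: ready={A,B,H} → run B
t=4: ready={A,B,D,E,H} → run D
t=5: ready={A,B,D,E,H} → run D
t=6: ready={A,B,D,E,H} → run D
t=7: ready={A,B,D,E,G,H} → run D
t=8: ready={A,B,D,E,G,H} → run D
t=9: ready={A,B,D,E,G,H} → run D
t=10: ready={A,B,E,G,H} → run B
t=11: ready={A,B,E,G,H} → run B
t=12: ready={A,B,E,G,H} → run B
t=13: ready={A,E,G,H} → run E
t=14: ready={A,E,G,H} → run E
t=15: ready={A,E,G,H} → run E
t=16: ready={A,E,G,H} → run E
t=17: ready={A,E,G,H} → run E
t=18: ready={A,G,H} → run G
t=19: ready={A,G,H} → run G
t=20: ready={A,G,H} → run G
t=21: ready={A,H} → run A
t=22: ready={A,H} → run A
t=23: ready={A,H} → run A
t=24: ready={A,H} → run A
t=25: ready={H} → run H
t=26: ready={H} → run H
t=27: ready={H} → run H
t=28: ready={H} → run H
t=29: (idle)
t=30: (idle)
t=31: (idle)
t=32: (idle)
t=33: (idle)
t=34: (idle)
t=35: (idle)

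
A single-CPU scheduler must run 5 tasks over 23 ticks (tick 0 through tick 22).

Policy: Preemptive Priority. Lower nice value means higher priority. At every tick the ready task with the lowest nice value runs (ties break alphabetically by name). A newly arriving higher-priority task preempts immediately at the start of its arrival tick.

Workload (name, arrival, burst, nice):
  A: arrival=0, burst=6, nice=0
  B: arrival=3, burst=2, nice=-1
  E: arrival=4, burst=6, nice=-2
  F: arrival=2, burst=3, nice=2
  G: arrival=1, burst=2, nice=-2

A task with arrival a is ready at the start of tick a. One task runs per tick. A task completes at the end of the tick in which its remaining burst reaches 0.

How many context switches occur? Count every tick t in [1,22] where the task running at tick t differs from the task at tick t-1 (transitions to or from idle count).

context switches = 7

t=0: ready={A} → run A
t=1: ready={A,G} → run G
t=2: ready={A,F,G} → run G
t=3: ready={A,B,F} → run B
t=4: ready={A,B,E,F} → run E
t=5: ready={A,B,E,F} → run E
t=6: ready={A,B,E,F} → run E
t=7: ready={A,B,E,F} → run E
t=8: ready={A,B,E,F} → run E
t=9: ready={A,B,E,F} → run E
t=10: ready={A,B,F} → run B
t=11: ready={A,F} → run A
t=12: ready={A,F} → run A
t=13: ready={A,F} → run A
t=14: ready={A,F} → run A
t=15: ready={A,F} → run A
t=16: ready={F} → run F
t=17: ready={F} → run F
t=18: ready={F} → run F
t=19: (idle)
t=20: (idle)
t=21: (idle)
t=22: (idle)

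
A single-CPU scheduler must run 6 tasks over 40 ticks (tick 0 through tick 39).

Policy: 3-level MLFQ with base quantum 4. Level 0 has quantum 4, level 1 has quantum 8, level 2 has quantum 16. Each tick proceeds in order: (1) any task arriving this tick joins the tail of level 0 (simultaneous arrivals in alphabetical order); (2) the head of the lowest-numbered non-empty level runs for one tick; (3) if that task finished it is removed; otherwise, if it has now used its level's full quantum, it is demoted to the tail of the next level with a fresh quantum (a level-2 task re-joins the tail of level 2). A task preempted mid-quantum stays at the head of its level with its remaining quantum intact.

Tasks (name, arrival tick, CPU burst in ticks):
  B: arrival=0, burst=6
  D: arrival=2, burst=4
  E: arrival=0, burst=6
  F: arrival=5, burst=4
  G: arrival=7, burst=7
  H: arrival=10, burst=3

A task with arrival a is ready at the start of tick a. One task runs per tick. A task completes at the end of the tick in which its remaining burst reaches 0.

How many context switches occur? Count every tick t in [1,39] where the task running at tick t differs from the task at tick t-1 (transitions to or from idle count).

context switches = 9

t=0: L0/L1/L2 = BE/-/- → run B
t=1: L0/L1/L2 = BE/-/- → run B
t=2: L0/L1/L2 = BED/-/- → run B
t=3: L0/L1/L2 = BED/-/- → run B
t=4: L0/L1/L2 = ED/B/- → run E
t=5: L0/L1/L2 = EDF/B/- → run E
t=6: L0/L1/L2 = EDF/B/- → run E
t=7: L0/L1/L2 = EDFG/B/- → run E
t=8: L0/L1/L2 = DFG/BE/- → run D
t=9: L0/L1/L2 = DFG/BE/- → run D
t=10: L0/L1/L2 = DFGH/BE/- → run D
t=11: L0/L1/L2 = DFGH/BE/- → run D
t=12: L0/L1/L2 = FGH/BE/- → run F
t=13: L0/L1/L2 = FGH/BE/- → run F
t=14: L0/L1/L2 = FGH/BE/- → run F
t=15: L0/L1/L2 = FGH/BE/- → run F
t=16: L0/L1/L2 = GH/BE/- → run G
t=17: L0/L1/L2 = GH/BE/- → run G
t=18: L0/L1/L2 = GH/BE/- → run G
t=19: L0/L1/L2 = GH/BE/- → run G
t=20: L0/L1/L2 = H/BEG/- → run H
t=21: L0/L1/L2 = H/BEG/- → run H
t=22: L0/L1/L2 = H/BEG/- → run H
t=23: L0/L1/L2 = -/BEG/- → run B
t=24: L0/L1/L2 = -/BEG/- → run B
t=25: L0/L1/L2 = -/EG/- → run E
t=26: L0/L1/L2 = -/EG/- → run E
t=27: L0/L1/L2 = -/G/- → run G
t=28: L0/L1/L2 = -/G/- → run G
t=29: L0/L1/L2 = -/G/- → run G
t=30: (idle)
t=31: (idle)
t=32: (idle)
t=33: (idle)
t=34: (idle)
t=35: (idle)
t=36: (idle)
t=37: (idle)
t=38: (idle)
t=39: (idle)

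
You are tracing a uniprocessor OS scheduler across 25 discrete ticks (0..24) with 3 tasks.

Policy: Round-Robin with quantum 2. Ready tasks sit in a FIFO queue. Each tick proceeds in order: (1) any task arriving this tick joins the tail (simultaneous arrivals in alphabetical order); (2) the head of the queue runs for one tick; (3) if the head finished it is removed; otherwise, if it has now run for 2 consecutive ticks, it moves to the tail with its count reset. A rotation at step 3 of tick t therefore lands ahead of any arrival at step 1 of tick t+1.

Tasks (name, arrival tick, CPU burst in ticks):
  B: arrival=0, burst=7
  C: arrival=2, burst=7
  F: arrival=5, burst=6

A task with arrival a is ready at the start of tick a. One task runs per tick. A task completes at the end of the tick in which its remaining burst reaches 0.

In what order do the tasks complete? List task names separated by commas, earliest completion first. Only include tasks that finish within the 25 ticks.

completion order = B, F, C

t=0: queue=[B] q_used=0 → run B
t=1: queue=[B] q_used=1 → run B
t=2: queue=[B,C] q_used=0 → run B
t=3: queue=[B,C] q_used=1 → run B
t=4: queue=[C,B] q_used=0 → run C
t=5: queue=[C,B,F] q_used=1 → run C
t=6: queue=[B,F,C] q_used=0 → run B
t=7: queue=[B,F,C] q_used=1 → run B
t=8: queue=[F,C,B] q_used=0 → run F
t=9: queue=[F,C,B] q_used=1 → run F
t=10: queue=[C,B,F] q_used=0 → run C
t=11: queue=[C,B,F] q_used=1 → run C
t=12: queue=[B,F,C] q_used=0 → run B
t=13: queue=[F,C] q_used=0 → run F
t=14: queue=[F,C] q_used=1 → run F
t=15: queue=[C,F] q_used=0 → run C
t=16: queue=[C,F] q_used=1 → run C
t=17: queue=[F,C] q_used=0 → run F
t=18: queue=[F,C] q_used=1 → run F
t=19: queue=[C] q_used=0 → run C
t=20: (idle)
t=21: (idle)
t=22: (idle)
t=23: (idle)
t=24: (idle)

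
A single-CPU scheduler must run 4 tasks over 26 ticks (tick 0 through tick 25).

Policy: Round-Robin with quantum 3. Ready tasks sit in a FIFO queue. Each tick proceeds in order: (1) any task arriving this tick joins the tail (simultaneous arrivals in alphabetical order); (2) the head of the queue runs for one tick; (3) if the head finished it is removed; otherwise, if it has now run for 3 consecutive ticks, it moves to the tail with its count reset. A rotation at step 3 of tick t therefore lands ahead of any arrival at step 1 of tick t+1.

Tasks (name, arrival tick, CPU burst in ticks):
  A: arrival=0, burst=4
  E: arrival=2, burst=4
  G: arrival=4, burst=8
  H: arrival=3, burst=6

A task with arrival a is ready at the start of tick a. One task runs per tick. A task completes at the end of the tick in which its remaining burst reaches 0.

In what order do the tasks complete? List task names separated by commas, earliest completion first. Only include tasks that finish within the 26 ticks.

completion order = A, E, H, G

t=0: queue=[A] q_used=0 → run A
t=1: queue=[A] q_used=1 → run A
t=2: queue=[A,E] q_used=2 → run A
t=3: queue=[E,A,H] q_used=0 → run E
t=4: queue=[E,A,H,G] q_used=1 → run E
t=5: queue=[E,A,H,G] q_used=2 → run E
t=6: queue=[A,H,G,E] q_used=0 → run A
t=7: queue=[H,G,E] q_used=0 → run H
t=8: queue=[H,G,E] q_used=1 → run H
t=9: queue=[H,G,E] q_used=2 → run H
t=10: queue=[G,E,H] q_used=0 → run G
t=11: queue=[G,E,H] q_used=1 → run G
t=12: queue=[G,E,H] q_used=2 → run G
t=13: queue=[E,H,G] q_used=0 → run E
t=14: queue=[H,G] q_used=0 → run H
t=15: queue=[H,G] q_used=1 → run H
t=16: queue=[H,G] q_used=2 → run H
t=17: queue=[G] q_used=0 → run G
t=18: queue=[G] q_used=1 → run G
t=19: queue=[G] q_used=2 → run G
t=20: queue=[G] q_used=0 → run G
t=21: queue=[G] q_used=1 → run G
t=22: (idle)
t=23: (idle)
t=24: (idle)
t=25: (idle)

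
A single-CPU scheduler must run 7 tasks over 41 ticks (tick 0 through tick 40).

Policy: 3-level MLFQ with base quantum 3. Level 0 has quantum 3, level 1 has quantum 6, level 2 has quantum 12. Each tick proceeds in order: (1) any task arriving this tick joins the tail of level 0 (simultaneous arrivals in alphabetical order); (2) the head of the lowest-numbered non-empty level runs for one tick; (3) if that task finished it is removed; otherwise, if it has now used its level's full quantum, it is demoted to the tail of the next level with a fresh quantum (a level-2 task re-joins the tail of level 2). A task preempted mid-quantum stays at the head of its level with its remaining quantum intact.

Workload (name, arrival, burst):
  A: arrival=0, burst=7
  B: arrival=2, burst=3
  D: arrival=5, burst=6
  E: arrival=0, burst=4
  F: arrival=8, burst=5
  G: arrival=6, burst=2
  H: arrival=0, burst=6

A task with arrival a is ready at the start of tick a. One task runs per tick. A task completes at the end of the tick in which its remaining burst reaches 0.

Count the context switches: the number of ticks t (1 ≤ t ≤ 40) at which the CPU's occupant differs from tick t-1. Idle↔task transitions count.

context switches = 12

t=0: L0/L1/L2 = AEH/-/- → run A
t=1: L0/L1/L2 = AEH/-/- → run A
t=2: L0/L1/L2 = AEHB/-/- → run A
t=3: L0/L1/L2 = EHB/A/- → run E
t=4: L0/L1/L2 = EHB/A/- → run E
t=5: L0/L1/L2 = EHBD/A/- → run E
t=6: L0/L1/L2 = HBDG/AE/- → run H
t=7: L0/L1/L2 = HBDG/AE/- → run H
t=8: L0/L1/L2 = HBDGF/AE/- → run H
t=9: L0/L1/L2 = BDGF/AEH/- → run B
t=10: L0/L1/L2 = BDGF/AEH/- → run B
t=11: L0/L1/L2 = BDGF/AEH/- → run B
t=12: L0/L1/L2 = DGF/AEH/- → run D
t=13: L0/L1/L2 = DGF/AEH/- → run D
t=14: L0/L1/L2 = DGF/AEH/- → run D
t=15: L0/L1/L2 = GF/AEHD/- → run G
t=16: L0/L1/L2 = GF/AEHD/- → run G
t=17: L0/L1/L2 = F/AEHD/- → run F
t=18: L0/L1/L2 = F/AEHD/- → run F
t=19: L0/L1/L2 = F/AEHD/- → run F
t=20: L0/L1/L2 = -/AEHDF/- → run A
t=21: L0/L1/L2 = -/AEHDF/- → run A
t=22: L0/L1/L2 = -/AEHDF/- → run A
t=23: L0/L1/L2 = -/AEHDF/- → run A
t=24: L0/L1/L2 = -/EHDF/- → run E
t=25: L0/L1/L2 = -/HDF/- → run H
t=26: L0/L1/L2 = -/HDF/- → run H
t=27: L0/L1/L2 = -/HDF/- → run H
t=28: L0/L1/L2 = -/DF/- → run D
t=29: L0/L1/L2 = -/DF/- → run D
t=30: L0/L1/L2 = -/DF/- → run D
t=31: L0/L1/L2 = -/F/- → run F
t=32: L0/L1/L2 = -/F/- → run F
t=33: (idle)
t=34: (idle)
t=35: (idle)
t=36: (idle)
t=37: (idle)
t=38: (idle)
t=39: (idle)
t=40: (idle)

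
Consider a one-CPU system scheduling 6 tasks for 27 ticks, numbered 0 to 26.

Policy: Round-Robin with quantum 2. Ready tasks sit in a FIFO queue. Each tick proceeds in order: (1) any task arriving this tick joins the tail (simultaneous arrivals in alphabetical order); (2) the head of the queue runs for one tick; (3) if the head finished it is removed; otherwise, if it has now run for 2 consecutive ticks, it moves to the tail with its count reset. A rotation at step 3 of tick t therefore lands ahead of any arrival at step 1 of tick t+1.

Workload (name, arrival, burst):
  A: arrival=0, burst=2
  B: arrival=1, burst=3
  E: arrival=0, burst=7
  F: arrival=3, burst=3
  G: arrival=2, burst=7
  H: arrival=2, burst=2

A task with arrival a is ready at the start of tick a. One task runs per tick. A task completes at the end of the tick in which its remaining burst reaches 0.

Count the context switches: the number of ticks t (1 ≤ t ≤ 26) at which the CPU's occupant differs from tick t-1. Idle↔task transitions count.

context switches = 14

t=0: queue=[A,E] q_used=0 → run A
t=1: queue=[A,E,B] q_used=1 → run A
t=2: queue=[E,B,G,H] q_used=0 → run E
t=3: queue=[E,B,G,H,F] q_used=1 → run E
t=4: queue=[B,G,H,F,E] q_used=0 → run B
t=5: queue=[B,G,H,F,E] q_used=1 → run B
t=6: queue=[G,H,F,E,B] q_used=0 → run G
t=7: queue=[G,H,F,E,B] q_used=1 → run G
t=8: queue=[H,F,E,B,G] q_used=0 → run H
t=9: queue=[H,F,E,B,G] q_used=1 → run H
t=10: queue=[F,E,B,G] q_used=0 → run F
t=11: queue=[F,E,B,G] q_used=1 → run F
t=12: queue=[E,B,G,F] q_used=0 → run E
t=13: queue=[E,B,G,F] q_used=1 → run E
t=14: queue=[B,G,F,E] q_used=0 → run B
t=15: queue=[G,F,E] q_used=0 → run G
t=16: queue=[G,F,E] q_used=1 → run G
t=17: queue=[F,E,G] q_used=0 → run F
t=18: queue=[E,G] q_used=0 → run E
t=19: queue=[E,G] q_used=1 → run E
t=20: queue=[G,E] q_used=0 → run G
t=21: queue=[G,E] q_used=1 → run G
t=22: queue=[E,G] q_used=0 → run E
t=23: queue=[G] q_used=0 → run G
t=24: (idle)
t=25: (idle)
t=26: (idle)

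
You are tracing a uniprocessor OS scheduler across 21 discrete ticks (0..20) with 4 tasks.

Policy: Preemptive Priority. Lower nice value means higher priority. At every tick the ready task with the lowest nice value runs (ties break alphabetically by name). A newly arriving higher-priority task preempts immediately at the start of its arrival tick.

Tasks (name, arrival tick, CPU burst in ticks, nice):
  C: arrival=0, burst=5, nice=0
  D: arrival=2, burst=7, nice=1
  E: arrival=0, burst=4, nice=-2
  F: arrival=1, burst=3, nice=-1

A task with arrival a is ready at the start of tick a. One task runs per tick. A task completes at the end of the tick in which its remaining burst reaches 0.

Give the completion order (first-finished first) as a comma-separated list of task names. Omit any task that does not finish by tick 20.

t=0: ready={C,E} → run E
t=1: ready={C,E,F} → run E
t=2: ready={C,D,E,F} → run E
t=3: ready={C,D,E,F} → run E
t=4: ready={C,D,F} → run F
t=5: ready={C,D,F} → run F
t=6: ready={C,D,F} → run F
t=7: ready={C,D} → run C
t=8: ready={C,D} → run C
t=9: ready={C,D} → run C
t=10: ready={C,D} → run C
t=11: ready={C,D} → run C
t=12: ready={D} → run D
t=13: ready={D} → run D
t=14: ready={D} → run D
t=15: ready={D} → run D
t=16: ready={D} → run D
t=17: ready={D} → run D
t=18: ready={D} → run D
t=19: (idle)
t=20: (idle)

completion order = E, F, C, D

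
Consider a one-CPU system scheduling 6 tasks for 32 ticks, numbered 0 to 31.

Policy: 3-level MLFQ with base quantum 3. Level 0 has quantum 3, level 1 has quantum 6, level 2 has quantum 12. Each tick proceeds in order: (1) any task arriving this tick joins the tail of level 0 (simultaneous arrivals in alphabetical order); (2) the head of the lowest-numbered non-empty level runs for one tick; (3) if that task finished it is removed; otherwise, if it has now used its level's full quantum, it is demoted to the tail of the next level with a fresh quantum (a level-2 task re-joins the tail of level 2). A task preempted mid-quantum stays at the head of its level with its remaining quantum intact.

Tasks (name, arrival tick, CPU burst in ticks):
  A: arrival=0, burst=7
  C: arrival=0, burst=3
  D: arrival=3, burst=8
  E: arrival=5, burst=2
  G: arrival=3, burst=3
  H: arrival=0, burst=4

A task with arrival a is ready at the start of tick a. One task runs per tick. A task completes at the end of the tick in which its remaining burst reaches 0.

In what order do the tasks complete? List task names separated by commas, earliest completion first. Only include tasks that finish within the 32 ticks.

t=0: L0/L1/L2 = ACH/-/- → run A
t=1: L0/L1/L2 = ACH/-/- → run A
t=2: L0/L1/L2 = ACH/-/- → run A
t=3: L0/L1/L2 = CHDG/A/- → run C
t=4: L0/L1/L2 = CHDG/A/- → run C
t=5: L0/L1/L2 = CHDGE/A/- → run C
t=6: L0/L1/L2 = HDGE/A/- → run H
t=7: L0/L1/L2 = HDGE/A/- → run H
t=8: L0/L1/L2 = HDGE/A/- → run H
t=9: L0/L1/L2 = DGE/AH/- → run D
t=10: L0/L1/L2 = DGE/AH/- → run D
t=11: L0/L1/L2 = DGE/AH/- → run D
t=12: L0/L1/L2 = GE/AHD/- → run G
t=13: L0/L1/L2 = GE/AHD/- → run G
t=14: L0/L1/L2 = GE/AHD/- → run G
t=15: L0/L1/L2 = E/AHD/- → run E
t=16: L0/L1/L2 = E/AHD/- → run E
t=17: L0/L1/L2 = -/AHD/- → run A
t=18: L0/L1/L2 = -/AHD/- → run A
t=19: L0/L1/L2 = -/AHD/- → run A
t=20: L0/L1/L2 = -/AHD/- → run A
t=21: L0/L1/L2 = -/HD/- → run H
t=22: L0/L1/L2 = -/D/- → run D
t=23: L0/L1/L2 = -/D/- → run D
t=24: L0/L1/L2 = -/D/- → run D
t=25: L0/L1/L2 = -/D/- → run D
t=26: L0/L1/L2 = -/D/- → run D
t=27: (idle)
t=28: (idle)
t=29: (idle)
t=30: (idle)
t=31: (idle)

completion order = C, G, E, A, H, D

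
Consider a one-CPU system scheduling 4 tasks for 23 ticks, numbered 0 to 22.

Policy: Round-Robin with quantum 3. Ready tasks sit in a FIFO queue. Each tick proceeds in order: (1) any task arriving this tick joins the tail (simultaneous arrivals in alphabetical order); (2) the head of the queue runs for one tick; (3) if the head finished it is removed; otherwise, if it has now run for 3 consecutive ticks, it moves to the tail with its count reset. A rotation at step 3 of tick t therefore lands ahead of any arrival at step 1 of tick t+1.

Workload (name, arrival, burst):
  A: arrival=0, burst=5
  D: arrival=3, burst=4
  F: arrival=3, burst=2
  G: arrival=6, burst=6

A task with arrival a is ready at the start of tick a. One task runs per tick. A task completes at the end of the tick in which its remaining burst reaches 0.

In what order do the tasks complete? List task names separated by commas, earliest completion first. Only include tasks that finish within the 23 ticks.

t=0: queue=[A] q_used=0 → run A
t=1: queue=[A] q_used=1 → run A
t=2: queue=[A] q_used=2 → run A
t=3: queue=[A,D,F] q_used=0 → run A
t=4: queue=[A,D,F] q_used=1 → run A
t=5: queue=[D,F] q_used=0 → run D
t=6: queue=[D,F,G] q_used=1 → run D
t=7: queue=[D,F,G] q_used=2 → run D
t=8: queue=[F,G,D] q_used=0 → run F
t=9: queue=[F,G,D] q_used=1 → run F
t=10: queue=[G,D] q_used=0 → run G
t=11: queue=[G,D] q_used=1 → run G
t=12: queue=[G,D] q_used=2 → run G
t=13: queue=[D,G] q_used=0 → run D
t=14: queue=[G] q_used=0 → run G
t=15: queue=[G] q_used=1 → run G
t=16: queue=[G] q_used=2 → run G
t=17: (idle)
t=18: (idle)
t=19: (idle)
t=20: (idle)
t=21: (idle)
t=22: (idle)

completion order = A, F, D, G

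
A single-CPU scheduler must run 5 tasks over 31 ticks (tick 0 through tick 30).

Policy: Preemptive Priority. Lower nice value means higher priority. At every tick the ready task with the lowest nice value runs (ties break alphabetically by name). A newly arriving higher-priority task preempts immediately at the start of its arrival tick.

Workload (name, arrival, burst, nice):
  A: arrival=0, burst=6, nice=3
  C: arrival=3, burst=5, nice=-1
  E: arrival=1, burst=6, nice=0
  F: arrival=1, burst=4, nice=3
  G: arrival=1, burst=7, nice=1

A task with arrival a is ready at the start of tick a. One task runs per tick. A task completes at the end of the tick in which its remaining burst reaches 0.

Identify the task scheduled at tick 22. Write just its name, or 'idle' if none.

t=0: ready={A} → run A
t=1: ready={A,E,F,G} → run E
t=2: ready={A,E,F,G} → run E
t=3: ready={A,C,E,F,G} → run C
t=4: ready={A,C,E,F,G} → run C
t=5: ready={A,C,E,F,G} → run C
t=6: ready={A,C,E,F,G} → run C
t=7: ready={A,C,E,F,G} → run C
t=8: ready={A,E,F,G} → run E
t=9: ready={A,E,F,G} → run E
t=10: ready={A,E,F,G} → run E
t=11: ready={A,E,F,G} → run E
t=12: ready={A,F,G} → run G
t=13: ready={A,F,G} → run G
t=14: ready={A,F,G} → run G
t=15: ready={A,F,G} → run G
t=16: ready={A,F,G} → run G
t=17: ready={A,F,G} → run G
t=18: ready={A,F,G} → run G
t=19: ready={A,F} → run A
t=20: ready={A,F} → run A
t=21: ready={A,F} → run A
t=22: ready={A,F} → run A
t=23: ready={A,F} → run A
t=24: ready={F} → run F
t=25: ready={F} → run F
t=26: ready={F} → run F
t=27: ready={F} → run F
t=28: (idle)
t=29: (idle)
t=30: (idle)

running at tick 22 = A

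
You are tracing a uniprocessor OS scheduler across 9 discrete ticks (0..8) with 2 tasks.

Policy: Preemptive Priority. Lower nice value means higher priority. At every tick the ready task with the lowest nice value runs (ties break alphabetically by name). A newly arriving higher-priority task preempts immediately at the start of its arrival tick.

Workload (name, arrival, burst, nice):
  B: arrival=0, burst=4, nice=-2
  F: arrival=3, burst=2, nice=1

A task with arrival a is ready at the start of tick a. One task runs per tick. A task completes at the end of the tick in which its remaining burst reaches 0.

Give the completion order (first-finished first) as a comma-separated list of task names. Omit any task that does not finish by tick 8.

t=0: ready={B} → run B
t=1: ready={B} → run B
t=2: ready={B} → run B
t=3: ready={B,F} → run B
t=4: ready={F} → run F
t=5: ready={F} → run F
t=6: (idle)
t=7: (idle)
t=8: (idle)

completion order = B, F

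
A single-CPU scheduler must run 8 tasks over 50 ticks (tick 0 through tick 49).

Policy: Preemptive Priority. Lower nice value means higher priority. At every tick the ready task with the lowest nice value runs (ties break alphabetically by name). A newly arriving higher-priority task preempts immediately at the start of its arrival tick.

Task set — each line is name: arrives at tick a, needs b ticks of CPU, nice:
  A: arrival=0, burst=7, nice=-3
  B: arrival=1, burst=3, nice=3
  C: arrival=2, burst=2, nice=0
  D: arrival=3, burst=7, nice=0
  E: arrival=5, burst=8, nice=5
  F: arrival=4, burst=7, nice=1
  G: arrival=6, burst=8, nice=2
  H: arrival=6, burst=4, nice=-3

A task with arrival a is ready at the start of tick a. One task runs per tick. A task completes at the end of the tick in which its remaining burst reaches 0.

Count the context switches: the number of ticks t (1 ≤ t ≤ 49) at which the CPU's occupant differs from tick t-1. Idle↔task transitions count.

context switches = 8

t=0: ready={A} → run A
t=1: ready={A,B} → run A
t=2: ready={A,B,C} → run A
t=3: ready={A,B,C,D} → run A
t=4: ready={A,B,C,D,F} → run A
t=5: ready={A,B,C,D,E,F} → run A
t=6: ready={A,B,C,D,E,F,G,H} → run A
t=7: ready={B,C,D,E,F,G,H} → run H
t=8: ready={B,C,D,E,F,G,H} → run H
t=9: ready={B,C,D,E,F,G,H} → run H
t=10: ready={B,C,D,E,F,G,H} → run H
t=11: ready={B,C,D,E,F,G} → run C
t=12: ready={B,C,D,E,F,G} → run C
t=13: ready={B,D,E,F,G} → run D
t=14: ready={B,D,E,F,G} → run D
t=15: ready={B,D,E,F,G} → run D
t=16: ready={B,D,E,F,G} → run D
t=17: ready={B,D,E,F,G} → run D
t=18: ready={B,D,E,F,G} → run D
t=19: ready={B,D,E,F,G} → run D
t=20: ready={B,E,F,G} → run F
t=21: ready={B,E,F,G} → run F
t=22: ready={B,E,F,G} → run F
t=23: ready={B,E,F,G} → run F
t=24: ready={B,E,F,G} → run F
t=25: ready={B,E,F,G} → run F
t=26: ready={B,E,F,G} → run F
t=27: ready={B,E,G} → run G
t=28: ready={B,E,G} → run G
t=29: ready={B,E,G} → run G
t=30: ready={B,E,G} → run G
t=31: ready={B,E,G} → run G
t=32: ready={B,E,G} → run G
t=33: ready={B,E,G} → run G
t=34: ready={B,E,G} → run G
t=35: ready={B,E} → run B
t=36: ready={B,E} → run B
t=37: ready={B,E} → run B
t=38: ready={E} → run E
t=39: ready={E} → run E
t=40: ready={E} → run E
t=41: ready={E} → run E
t=42: ready={E} → run E
t=43: ready={E} → run E
t=44: ready={E} → run E
t=45: ready={E} → run E
t=46: (idle)
t=47: (idle)
t=48: (idle)
t=49: (idle)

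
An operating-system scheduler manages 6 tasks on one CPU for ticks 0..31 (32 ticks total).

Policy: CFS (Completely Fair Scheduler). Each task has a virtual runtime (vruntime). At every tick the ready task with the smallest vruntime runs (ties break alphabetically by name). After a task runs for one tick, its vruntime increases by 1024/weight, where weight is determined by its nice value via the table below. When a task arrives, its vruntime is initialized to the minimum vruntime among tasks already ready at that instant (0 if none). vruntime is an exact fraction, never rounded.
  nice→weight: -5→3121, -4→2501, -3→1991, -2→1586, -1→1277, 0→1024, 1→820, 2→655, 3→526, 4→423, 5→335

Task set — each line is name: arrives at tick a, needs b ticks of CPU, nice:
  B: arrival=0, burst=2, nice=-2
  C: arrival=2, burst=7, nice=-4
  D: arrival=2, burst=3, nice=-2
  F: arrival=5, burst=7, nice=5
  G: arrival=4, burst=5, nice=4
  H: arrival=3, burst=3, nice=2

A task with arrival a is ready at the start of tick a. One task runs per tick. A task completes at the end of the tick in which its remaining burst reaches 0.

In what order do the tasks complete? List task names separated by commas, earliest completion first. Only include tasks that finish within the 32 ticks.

t=0: vr[B=0] → run B
t=1: vr[B=512/793] → run B
t=2: vr[C=0 D=0] → run C
t=3: vr[C=1024/2501 D=0 H=0] → run D
t=4: vr[C=1024/2501 D=512/793 G=0 H=0] → run G
t=5: vr[C=1024/2501 D=512/793 F=0 G=1024/423 H=0] → run F
t=6: vr[C=1024/2501 D=512/793 F=1024/335 G=1024/423 H=0] → run H
t=7: vr[C=1024/2501 D=512/793 F=1024/335 G=1024/423 H=1024/655] → run C
t=8: vr[C=2048/2501 D=512/793 F=1024/335 G=1024/423 H=1024/655] → run D
t=9: vr[C=2048/2501 D=1024/793 F=1024/335 G=1024/423 H=1024/655] → run C
t=10: vr[C=3072/2501 D=1024/793 F=1024/335 G=1024/423 H=1024/655] → run C
t=11: vr[C=4096/2501 D=1024/793 F=1024/335 G=1024/423 H=1024/655] → run D
t=12: vr[C=4096/2501 F=1024/335 G=1024/423 H=1024/655] → run H
t=13: vr[C=4096/2501 F=1024/335 G=1024/423 H=2048/655] → run C
t=14: vr[C=5120/2501 F=1024/335 G=1024/423 H=2048/655] → run C
t=15: vr[C=6144/2501 F=1024/335 G=1024/423 H=2048/655] → run G
t=16: vr[C=6144/2501 F=1024/335 G=2048/423 H=2048/655] → run C
t=17: vr[F=1024/335 G=2048/423 H=2048/655] → run F
t=18: vr[F=2048/335 G=2048/423 H=2048/655] → run H
t=19: vr[F=2048/335 G=2048/423] → run G
t=20: vr[F=2048/335 G=1024/141] → run F
t=21: vr[F=3072/335 G=1024/141] → run G
t=22: vr[F=3072/335 G=4096/423] → run F
t=23: vr[F=4096/335 G=4096/423] → run G
t=24: vr[F=4096/335] → run F
t=25: vr[F=1024/67] → run F
t=26: vr[F=6144/335] → run F
t=27: (idle)
t=28: (idle)
t=29: (idle)
t=30: (idle)
t=31: (idle)

completion order = B, D, C, H, G, F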